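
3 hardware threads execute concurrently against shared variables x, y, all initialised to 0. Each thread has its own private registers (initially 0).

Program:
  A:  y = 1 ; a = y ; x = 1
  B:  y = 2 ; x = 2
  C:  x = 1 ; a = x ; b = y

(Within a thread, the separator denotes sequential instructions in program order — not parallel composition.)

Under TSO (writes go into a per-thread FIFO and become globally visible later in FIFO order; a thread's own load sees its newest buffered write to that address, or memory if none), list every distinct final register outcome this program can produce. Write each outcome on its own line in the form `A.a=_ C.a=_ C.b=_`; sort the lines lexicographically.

outcome vector order: (A.a,C.a,C.b)
|TSO outcomes| = 9

A.a=1 C.a=1 C.b=0
A.a=1 C.a=1 C.b=1
A.a=1 C.a=1 C.b=2
A.a=1 C.a=2 C.b=1
A.a=1 C.a=2 C.b=2
A.a=2 C.a=1 C.b=0
A.a=2 C.a=1 C.b=1
A.a=2 C.a=1 C.b=2
A.a=2 C.a=2 C.b=2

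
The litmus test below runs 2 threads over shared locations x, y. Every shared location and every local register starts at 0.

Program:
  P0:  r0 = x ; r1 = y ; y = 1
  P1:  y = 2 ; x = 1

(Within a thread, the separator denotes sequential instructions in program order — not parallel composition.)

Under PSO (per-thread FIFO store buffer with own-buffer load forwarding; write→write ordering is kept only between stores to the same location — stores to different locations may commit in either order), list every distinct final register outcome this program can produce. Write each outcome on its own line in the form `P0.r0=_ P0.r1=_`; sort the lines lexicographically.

outcome vector order: (P0.r0,P0.r1)
|PSO outcomes| = 4

P0.r0=0 P0.r1=0
P0.r0=0 P0.r1=2
P0.r0=1 P0.r1=0
P0.r0=1 P0.r1=2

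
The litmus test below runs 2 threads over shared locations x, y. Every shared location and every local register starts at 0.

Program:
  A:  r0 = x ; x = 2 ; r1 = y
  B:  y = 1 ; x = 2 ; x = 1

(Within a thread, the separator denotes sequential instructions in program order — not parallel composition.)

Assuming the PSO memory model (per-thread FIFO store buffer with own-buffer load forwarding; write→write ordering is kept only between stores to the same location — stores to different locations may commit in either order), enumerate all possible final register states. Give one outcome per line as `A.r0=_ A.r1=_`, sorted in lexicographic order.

outcome vector order: (A.r0,A.r1)
|PSO outcomes| = 6

A.r0=0 A.r1=0
A.r0=0 A.r1=1
A.r0=1 A.r1=0
A.r0=1 A.r1=1
A.r0=2 A.r1=0
A.r0=2 A.r1=1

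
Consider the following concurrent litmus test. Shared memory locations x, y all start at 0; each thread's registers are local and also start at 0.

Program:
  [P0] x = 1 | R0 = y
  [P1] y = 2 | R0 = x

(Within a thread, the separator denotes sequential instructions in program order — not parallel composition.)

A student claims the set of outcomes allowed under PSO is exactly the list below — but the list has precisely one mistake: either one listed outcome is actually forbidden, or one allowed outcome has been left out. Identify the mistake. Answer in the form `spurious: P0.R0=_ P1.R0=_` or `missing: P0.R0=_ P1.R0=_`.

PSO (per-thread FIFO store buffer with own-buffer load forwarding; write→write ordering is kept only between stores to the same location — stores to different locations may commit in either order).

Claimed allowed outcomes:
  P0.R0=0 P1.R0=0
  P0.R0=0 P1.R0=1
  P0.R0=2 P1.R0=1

missing: P0.R0=2 P1.R0=0

outcome vector order: (P0.R0,P1.R0)
under PSO → (0,0) (0,1) (2,0) (2,1)
PSO∖claimed = {(2,0)}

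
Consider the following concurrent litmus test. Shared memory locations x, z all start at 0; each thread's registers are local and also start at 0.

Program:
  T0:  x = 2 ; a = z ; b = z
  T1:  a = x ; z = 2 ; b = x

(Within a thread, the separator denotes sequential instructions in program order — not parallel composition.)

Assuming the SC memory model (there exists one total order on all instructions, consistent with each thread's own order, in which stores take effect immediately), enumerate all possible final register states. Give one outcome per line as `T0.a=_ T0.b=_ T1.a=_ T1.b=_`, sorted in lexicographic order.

T0.a=0 T0.b=0 T1.a=0 T1.b=2
T0.a=0 T0.b=0 T1.a=2 T1.b=2
T0.a=0 T0.b=2 T1.a=0 T1.b=2
T0.a=0 T0.b=2 T1.a=2 T1.b=2
T0.a=2 T0.b=2 T1.a=0 T1.b=0
T0.a=2 T0.b=2 T1.a=0 T1.b=2
T0.a=2 T0.b=2 T1.a=2 T1.b=2

outcome vector order: (T0.a,T0.b,T1.a,T1.b)
|SC outcomes| = 7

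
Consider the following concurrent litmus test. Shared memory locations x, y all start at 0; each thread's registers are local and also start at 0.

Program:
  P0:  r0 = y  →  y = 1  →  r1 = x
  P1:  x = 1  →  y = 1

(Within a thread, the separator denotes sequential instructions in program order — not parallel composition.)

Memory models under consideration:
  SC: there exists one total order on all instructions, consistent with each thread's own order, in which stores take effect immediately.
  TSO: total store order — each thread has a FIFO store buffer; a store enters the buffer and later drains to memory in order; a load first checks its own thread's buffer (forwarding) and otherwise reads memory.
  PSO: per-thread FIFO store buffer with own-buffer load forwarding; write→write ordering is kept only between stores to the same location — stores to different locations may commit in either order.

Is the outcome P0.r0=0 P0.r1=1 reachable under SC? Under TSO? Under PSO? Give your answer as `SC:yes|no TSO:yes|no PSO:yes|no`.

SC:yes TSO:yes PSO:yes

outcome vector order: (P0.r0,P0.r1)
[SC] allowed = {(0,0) (0,1) (1,1)}
[TSO] allowed = {(0,0) (0,1) (1,1)}
[PSO] allowed = {(0,0) (0,1) (1,0) (1,1)}
target (0,1) ∈ {SC,TSO,PSO}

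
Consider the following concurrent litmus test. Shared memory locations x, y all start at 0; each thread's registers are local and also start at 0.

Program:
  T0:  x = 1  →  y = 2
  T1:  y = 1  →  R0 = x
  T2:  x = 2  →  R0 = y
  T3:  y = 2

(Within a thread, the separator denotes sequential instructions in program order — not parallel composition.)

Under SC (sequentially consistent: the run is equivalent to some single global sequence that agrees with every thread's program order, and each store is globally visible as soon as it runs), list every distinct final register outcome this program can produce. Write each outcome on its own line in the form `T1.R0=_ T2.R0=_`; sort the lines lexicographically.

outcome vector order: (T1.R0,T2.R0)
|SC outcomes| = 8

T1.R0=0 T2.R0=1
T1.R0=0 T2.R0=2
T1.R0=1 T2.R0=0
T1.R0=1 T2.R0=1
T1.R0=1 T2.R0=2
T1.R0=2 T2.R0=0
T1.R0=2 T2.R0=1
T1.R0=2 T2.R0=2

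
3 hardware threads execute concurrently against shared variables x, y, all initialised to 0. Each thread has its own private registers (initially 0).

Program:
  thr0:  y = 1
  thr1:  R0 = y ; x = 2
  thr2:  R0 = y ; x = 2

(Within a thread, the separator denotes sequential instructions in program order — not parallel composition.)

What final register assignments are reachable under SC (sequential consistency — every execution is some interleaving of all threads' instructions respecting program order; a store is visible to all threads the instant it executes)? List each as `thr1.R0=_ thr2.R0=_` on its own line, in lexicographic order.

outcome vector order: (thr1.R0,thr2.R0)
|SC outcomes| = 4

thr1.R0=0 thr2.R0=0
thr1.R0=0 thr2.R0=1
thr1.R0=1 thr2.R0=0
thr1.R0=1 thr2.R0=1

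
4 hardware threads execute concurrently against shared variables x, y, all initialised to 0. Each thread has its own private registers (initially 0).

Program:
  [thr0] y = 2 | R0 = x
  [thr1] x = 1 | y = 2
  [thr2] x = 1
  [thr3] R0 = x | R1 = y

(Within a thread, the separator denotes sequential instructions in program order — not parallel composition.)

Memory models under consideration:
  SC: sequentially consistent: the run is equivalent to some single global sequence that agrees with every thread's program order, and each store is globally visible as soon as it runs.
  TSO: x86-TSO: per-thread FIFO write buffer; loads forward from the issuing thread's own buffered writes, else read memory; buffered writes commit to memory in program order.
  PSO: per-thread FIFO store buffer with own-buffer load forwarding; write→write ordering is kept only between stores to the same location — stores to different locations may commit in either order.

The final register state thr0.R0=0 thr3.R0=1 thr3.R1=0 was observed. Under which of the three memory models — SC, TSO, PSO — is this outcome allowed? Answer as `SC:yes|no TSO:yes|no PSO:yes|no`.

outcome vector order: (thr0.R0,thr3.R0,thr3.R1)
[SC] allowed = {0/0/0, 0/0/2, 0/1/2, 1/0/0, 1/0/2, 1/1/0, 1/1/2}
[TSO] allowed = {0/0/0, 0/0/2, 0/1/0, 0/1/2, 1/0/0, 1/0/2, 1/1/0, 1/1/2}
[PSO] allowed = {0/0/0, 0/0/2, 0/1/0, 0/1/2, 1/0/0, 1/0/2, 1/1/0, 1/1/2}
target 0/1/0 ∈ {TSO,PSO}

SC:no TSO:yes PSO:yes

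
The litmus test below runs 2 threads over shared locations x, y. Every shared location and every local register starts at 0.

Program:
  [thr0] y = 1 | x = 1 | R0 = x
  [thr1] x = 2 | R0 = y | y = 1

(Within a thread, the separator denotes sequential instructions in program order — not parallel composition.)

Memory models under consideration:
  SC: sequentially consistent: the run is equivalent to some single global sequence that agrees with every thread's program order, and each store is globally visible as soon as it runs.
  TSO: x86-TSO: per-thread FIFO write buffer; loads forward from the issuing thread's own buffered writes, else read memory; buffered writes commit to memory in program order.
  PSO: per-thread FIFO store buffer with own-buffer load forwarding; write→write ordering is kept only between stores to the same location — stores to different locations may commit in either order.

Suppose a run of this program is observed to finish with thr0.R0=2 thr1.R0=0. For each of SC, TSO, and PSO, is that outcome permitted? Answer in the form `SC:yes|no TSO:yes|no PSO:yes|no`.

SC:no TSO:yes PSO:yes

outcome vector order: (thr0.R0,thr1.R0)
SC: 3 outcomes — {<1 0>, <1 1>, <2 1>}
TSO: 4 outcomes — {<1 0>, <1 1>, <2 0>, <2 1>}
PSO: 4 outcomes — {<1 0>, <1 1>, <2 0>, <2 1>}
target <2 0> ∈ {TSO,PSO}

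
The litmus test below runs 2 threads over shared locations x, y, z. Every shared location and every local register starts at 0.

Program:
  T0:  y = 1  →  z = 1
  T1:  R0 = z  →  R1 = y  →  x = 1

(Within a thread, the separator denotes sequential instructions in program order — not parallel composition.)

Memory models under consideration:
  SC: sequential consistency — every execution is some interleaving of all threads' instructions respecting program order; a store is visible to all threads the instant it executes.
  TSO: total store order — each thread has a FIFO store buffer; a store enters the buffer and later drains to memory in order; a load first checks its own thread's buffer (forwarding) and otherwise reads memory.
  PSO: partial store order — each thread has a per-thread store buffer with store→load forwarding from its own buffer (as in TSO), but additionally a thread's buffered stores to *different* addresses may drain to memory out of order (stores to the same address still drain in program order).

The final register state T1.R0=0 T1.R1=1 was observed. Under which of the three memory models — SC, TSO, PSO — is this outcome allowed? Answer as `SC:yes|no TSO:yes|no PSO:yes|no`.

SC:yes TSO:yes PSO:yes

outcome vector order: (T1.R0,T1.R1)
SC (3): (0,0); (0,1); (1,1)
TSO (3): (0,0); (0,1); (1,1)
PSO (4): (0,0); (0,1); (1,0); (1,1)
target (0,1) ∈ {SC,TSO,PSO}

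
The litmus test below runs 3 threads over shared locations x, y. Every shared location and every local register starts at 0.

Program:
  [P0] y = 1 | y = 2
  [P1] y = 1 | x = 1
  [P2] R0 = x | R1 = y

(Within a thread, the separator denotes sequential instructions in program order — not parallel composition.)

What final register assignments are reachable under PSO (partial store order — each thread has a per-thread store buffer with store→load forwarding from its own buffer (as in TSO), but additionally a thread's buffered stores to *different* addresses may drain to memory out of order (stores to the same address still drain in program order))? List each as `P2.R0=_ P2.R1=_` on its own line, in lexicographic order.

P2.R0=0 P2.R1=0
P2.R0=0 P2.R1=1
P2.R0=0 P2.R1=2
P2.R0=1 P2.R1=0
P2.R0=1 P2.R1=1
P2.R0=1 P2.R1=2

outcome vector order: (P2.R0,P2.R1)
|PSO outcomes| = 6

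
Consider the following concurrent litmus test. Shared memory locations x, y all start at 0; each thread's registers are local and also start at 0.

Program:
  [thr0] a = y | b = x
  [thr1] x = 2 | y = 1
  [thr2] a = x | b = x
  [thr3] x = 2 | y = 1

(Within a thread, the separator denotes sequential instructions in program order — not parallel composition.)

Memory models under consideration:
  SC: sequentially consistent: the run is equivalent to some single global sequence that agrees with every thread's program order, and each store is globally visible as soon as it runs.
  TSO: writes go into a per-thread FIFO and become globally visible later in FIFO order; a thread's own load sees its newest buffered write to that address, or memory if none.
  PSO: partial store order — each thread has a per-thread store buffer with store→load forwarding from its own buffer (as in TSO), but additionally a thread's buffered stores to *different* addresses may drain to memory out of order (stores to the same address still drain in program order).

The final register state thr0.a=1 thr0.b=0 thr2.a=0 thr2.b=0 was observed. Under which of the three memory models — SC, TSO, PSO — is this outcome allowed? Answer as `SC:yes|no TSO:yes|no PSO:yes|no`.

SC:no TSO:no PSO:yes

outcome vector order: (thr0.a,thr0.b,thr2.a,thr2.b)
SC: 9 outcomes — {<0 0 0 0>, <0 0 0 2>, <0 0 2 2>, <0 2 0 0>, <0 2 0 2>, <0 2 2 2>, <1 2 0 0>, <1 2 0 2>, <1 2 2 2>}
TSO: 9 outcomes — {<0 0 0 0>, <0 0 0 2>, <0 0 2 2>, <0 2 0 0>, <0 2 0 2>, <0 2 2 2>, <1 2 0 0>, <1 2 0 2>, <1 2 2 2>}
PSO: 12 outcomes — {<0 0 0 0>, <0 0 0 2>, <0 0 2 2>, <0 2 0 0>, <0 2 0 2>, <0 2 2 2>, <1 0 0 0>, <1 0 0 2>, <1 0 2 2>, <1 2 0 0>, <1 2 0 2>, <1 2 2 2>}
target <1 0 0 0> ∈ {PSO}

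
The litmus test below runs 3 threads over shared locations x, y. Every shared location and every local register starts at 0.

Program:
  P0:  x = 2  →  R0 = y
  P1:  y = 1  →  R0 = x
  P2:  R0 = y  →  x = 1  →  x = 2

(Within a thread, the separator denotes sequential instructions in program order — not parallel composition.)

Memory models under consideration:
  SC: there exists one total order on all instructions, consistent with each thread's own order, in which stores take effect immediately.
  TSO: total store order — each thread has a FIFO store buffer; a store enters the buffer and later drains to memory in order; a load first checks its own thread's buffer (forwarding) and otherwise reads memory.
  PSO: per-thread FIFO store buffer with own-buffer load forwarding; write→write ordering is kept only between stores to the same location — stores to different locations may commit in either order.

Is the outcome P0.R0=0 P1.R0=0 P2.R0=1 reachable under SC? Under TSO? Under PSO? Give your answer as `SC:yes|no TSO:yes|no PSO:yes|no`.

SC:no TSO:yes PSO:yes

outcome vector order: (P0.R0,P1.R0,P2.R0)
under SC → 0/1/0 0/1/1 0/2/0 0/2/1 1/0/0 1/0/1 1/1/0 1/1/1 1/2/0 1/2/1
under TSO → 0/0/0 0/0/1 0/1/0 0/1/1 0/2/0 0/2/1 1/0/0 1/0/1 1/1/0 1/1/1 1/2/0 1/2/1
under PSO → 0/0/0 0/0/1 0/1/0 0/1/1 0/2/0 0/2/1 1/0/0 1/0/1 1/1/0 1/1/1 1/2/0 1/2/1
target 0/0/1 ∈ {TSO,PSO}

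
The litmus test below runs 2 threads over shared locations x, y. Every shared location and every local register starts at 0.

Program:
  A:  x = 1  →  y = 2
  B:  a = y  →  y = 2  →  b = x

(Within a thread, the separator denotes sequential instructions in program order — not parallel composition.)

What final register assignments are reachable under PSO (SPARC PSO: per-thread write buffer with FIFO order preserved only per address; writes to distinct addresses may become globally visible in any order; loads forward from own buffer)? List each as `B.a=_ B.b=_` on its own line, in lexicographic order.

B.a=0 B.b=0
B.a=0 B.b=1
B.a=2 B.b=0
B.a=2 B.b=1

outcome vector order: (B.a,B.b)
|PSO outcomes| = 4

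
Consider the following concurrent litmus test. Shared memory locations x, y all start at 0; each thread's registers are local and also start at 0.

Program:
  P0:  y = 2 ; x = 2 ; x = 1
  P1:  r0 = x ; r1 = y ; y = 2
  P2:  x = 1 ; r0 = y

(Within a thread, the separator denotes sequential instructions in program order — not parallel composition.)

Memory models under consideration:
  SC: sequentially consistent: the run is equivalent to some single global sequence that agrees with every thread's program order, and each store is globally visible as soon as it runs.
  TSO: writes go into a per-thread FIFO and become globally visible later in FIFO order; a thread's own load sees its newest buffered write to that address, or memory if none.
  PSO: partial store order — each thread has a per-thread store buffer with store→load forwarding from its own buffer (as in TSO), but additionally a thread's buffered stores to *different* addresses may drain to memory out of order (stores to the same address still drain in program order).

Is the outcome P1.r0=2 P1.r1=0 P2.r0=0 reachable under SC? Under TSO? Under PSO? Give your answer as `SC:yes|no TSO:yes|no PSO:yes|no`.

SC:no TSO:no PSO:yes

outcome vector order: (P1.r0,P1.r1,P2.r0)
[SC] allowed = {(0,0,0) (0,0,2) (0,2,0) (0,2,2) (1,0,0) (1,0,2) (1,2,0) (1,2,2) (2,2,0) (2,2,2)}
[TSO] allowed = {(0,0,0) (0,0,2) (0,2,0) (0,2,2) (1,0,0) (1,0,2) (1,2,0) (1,2,2) (2,2,0) (2,2,2)}
[PSO] allowed = {(0,0,0) (0,0,2) (0,2,0) (0,2,2) (1,0,0) (1,0,2) (1,2,0) (1,2,2) (2,0,0) (2,0,2) (2,2,0) (2,2,2)}
target (2,0,0) ∈ {PSO}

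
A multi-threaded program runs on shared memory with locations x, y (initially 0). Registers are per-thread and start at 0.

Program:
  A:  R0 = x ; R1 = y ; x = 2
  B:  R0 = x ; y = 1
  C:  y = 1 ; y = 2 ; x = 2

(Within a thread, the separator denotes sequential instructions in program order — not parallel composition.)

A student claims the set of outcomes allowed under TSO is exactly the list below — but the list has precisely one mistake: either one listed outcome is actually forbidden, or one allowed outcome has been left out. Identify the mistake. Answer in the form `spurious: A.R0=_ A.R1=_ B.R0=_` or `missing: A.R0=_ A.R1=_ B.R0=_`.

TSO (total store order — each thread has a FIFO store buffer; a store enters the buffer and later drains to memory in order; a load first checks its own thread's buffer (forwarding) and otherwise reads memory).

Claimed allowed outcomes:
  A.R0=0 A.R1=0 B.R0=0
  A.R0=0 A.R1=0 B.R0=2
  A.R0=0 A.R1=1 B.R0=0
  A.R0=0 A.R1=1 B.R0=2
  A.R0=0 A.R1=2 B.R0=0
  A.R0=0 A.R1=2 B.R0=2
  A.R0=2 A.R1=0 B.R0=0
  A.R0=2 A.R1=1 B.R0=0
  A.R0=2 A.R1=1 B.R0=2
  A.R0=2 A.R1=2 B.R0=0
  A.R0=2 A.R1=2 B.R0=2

outcome vector order: (A.R0,A.R1,B.R0)
TSO (10): 000, 002, 010, 012, 020, 022, 210, 212, 220, 222
claimed∖TSO = {200}

spurious: A.R0=2 A.R1=0 B.R0=0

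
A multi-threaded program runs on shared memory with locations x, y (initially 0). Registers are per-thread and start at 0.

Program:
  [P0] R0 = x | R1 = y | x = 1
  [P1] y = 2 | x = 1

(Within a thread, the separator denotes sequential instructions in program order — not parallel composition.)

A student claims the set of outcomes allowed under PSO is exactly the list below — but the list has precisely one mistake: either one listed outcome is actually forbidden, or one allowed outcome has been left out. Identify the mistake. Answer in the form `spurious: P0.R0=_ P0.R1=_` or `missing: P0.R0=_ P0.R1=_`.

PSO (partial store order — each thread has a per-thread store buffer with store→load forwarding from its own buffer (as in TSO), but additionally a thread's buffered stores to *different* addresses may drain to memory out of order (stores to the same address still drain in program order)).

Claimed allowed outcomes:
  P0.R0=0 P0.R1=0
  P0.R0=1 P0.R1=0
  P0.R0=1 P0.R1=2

outcome vector order: (P0.R0,P0.R1)
PSO (4): (0,0) (0,2) (1,0) (1,2)
PSO∖claimed = {(0,2)}

missing: P0.R0=0 P0.R1=2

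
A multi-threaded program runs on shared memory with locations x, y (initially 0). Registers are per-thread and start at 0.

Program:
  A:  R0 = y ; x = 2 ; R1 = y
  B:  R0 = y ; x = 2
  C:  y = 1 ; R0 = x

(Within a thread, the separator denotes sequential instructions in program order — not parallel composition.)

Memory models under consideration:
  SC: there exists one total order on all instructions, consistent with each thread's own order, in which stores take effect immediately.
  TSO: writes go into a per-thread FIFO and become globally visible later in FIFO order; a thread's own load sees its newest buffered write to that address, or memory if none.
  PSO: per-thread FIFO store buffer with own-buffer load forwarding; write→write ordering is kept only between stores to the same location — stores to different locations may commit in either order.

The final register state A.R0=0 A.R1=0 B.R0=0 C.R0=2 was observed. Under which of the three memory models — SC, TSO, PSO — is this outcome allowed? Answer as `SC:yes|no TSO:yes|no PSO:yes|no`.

SC:yes TSO:yes PSO:yes

outcome vector order: (A.R0,A.R1,B.R0,C.R0)
SC: 10 outcomes — {<0 0 0 2> <0 0 1 2> <0 1 0 0> <0 1 0 2> <0 1 1 0> <0 1 1 2> <1 1 0 0> <1 1 0 2> <1 1 1 0> <1 1 1 2>}
TSO: 12 outcomes — {<0 0 0 0> <0 0 0 2> <0 0 1 0> <0 0 1 2> <0 1 0 0> <0 1 0 2> <0 1 1 0> <0 1 1 2> <1 1 0 0> <1 1 0 2> <1 1 1 0> <1 1 1 2>}
PSO: 12 outcomes — {<0 0 0 0> <0 0 0 2> <0 0 1 0> <0 0 1 2> <0 1 0 0> <0 1 0 2> <0 1 1 0> <0 1 1 2> <1 1 0 0> <1 1 0 2> <1 1 1 0> <1 1 1 2>}
target <0 0 0 2> ∈ {SC,TSO,PSO}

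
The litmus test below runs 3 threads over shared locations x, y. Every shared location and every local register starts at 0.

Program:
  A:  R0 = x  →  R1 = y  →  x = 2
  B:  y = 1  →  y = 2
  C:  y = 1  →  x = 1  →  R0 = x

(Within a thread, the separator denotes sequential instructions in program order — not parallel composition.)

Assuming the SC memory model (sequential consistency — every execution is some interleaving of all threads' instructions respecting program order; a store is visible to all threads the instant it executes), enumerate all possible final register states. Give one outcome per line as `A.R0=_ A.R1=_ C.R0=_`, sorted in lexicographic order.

outcome vector order: (A.R0,A.R1,C.R0)
|SC outcomes| = 10

A.R0=0 A.R1=0 C.R0=1
A.R0=0 A.R1=0 C.R0=2
A.R0=0 A.R1=1 C.R0=1
A.R0=0 A.R1=1 C.R0=2
A.R0=0 A.R1=2 C.R0=1
A.R0=0 A.R1=2 C.R0=2
A.R0=1 A.R1=1 C.R0=1
A.R0=1 A.R1=1 C.R0=2
A.R0=1 A.R1=2 C.R0=1
A.R0=1 A.R1=2 C.R0=2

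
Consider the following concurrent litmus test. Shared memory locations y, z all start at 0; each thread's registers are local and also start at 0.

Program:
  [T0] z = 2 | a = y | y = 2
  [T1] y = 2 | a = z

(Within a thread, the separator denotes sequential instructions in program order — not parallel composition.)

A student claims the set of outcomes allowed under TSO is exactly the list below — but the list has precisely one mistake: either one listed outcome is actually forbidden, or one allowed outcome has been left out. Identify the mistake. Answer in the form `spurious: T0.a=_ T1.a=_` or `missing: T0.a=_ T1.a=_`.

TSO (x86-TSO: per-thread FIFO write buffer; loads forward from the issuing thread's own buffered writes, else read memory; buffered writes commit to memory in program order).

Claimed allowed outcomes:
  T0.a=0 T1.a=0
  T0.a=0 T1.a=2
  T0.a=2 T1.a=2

outcome vector order: (T0.a,T1.a)
TSO (4): <0 0>; <0 2>; <2 0>; <2 2>
TSO∖claimed = {<2 0>}

missing: T0.a=2 T1.a=0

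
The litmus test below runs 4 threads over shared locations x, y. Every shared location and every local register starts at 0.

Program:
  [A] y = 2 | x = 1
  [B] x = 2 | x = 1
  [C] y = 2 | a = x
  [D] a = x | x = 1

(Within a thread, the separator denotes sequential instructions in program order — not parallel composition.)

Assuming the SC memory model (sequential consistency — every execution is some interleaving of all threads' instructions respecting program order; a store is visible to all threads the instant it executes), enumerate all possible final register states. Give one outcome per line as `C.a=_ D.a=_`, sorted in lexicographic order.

C.a=0 D.a=0
C.a=0 D.a=1
C.a=0 D.a=2
C.a=1 D.a=0
C.a=1 D.a=1
C.a=1 D.a=2
C.a=2 D.a=0
C.a=2 D.a=1
C.a=2 D.a=2

outcome vector order: (C.a,D.a)
|SC outcomes| = 9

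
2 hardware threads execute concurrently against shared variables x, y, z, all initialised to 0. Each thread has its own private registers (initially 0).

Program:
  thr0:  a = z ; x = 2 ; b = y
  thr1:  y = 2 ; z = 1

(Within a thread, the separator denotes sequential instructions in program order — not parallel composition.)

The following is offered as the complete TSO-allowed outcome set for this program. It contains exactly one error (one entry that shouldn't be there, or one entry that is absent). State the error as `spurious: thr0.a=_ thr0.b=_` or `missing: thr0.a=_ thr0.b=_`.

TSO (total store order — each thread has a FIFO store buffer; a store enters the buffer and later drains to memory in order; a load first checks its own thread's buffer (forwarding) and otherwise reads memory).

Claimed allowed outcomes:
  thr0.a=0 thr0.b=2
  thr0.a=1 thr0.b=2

missing: thr0.a=0 thr0.b=0

outcome vector order: (thr0.a,thr0.b)
TSO (3): 00; 02; 12
TSO∖claimed = {00}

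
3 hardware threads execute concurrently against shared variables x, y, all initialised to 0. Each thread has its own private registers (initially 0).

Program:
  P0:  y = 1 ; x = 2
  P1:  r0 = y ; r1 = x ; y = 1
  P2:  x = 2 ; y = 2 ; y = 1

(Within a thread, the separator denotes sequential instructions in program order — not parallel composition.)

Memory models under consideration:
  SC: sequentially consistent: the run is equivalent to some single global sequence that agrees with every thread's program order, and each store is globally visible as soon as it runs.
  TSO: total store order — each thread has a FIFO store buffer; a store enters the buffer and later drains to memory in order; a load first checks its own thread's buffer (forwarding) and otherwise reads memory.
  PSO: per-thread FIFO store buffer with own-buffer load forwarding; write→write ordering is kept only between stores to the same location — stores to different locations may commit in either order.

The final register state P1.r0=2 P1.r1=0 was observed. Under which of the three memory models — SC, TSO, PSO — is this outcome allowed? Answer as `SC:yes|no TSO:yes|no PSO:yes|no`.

SC:no TSO:no PSO:yes

outcome vector order: (P1.r0,P1.r1)
SC (5): 0/0, 0/2, 1/0, 1/2, 2/2
TSO (5): 0/0, 0/2, 1/0, 1/2, 2/2
PSO (6): 0/0, 0/2, 1/0, 1/2, 2/0, 2/2
target 2/0 ∈ {PSO}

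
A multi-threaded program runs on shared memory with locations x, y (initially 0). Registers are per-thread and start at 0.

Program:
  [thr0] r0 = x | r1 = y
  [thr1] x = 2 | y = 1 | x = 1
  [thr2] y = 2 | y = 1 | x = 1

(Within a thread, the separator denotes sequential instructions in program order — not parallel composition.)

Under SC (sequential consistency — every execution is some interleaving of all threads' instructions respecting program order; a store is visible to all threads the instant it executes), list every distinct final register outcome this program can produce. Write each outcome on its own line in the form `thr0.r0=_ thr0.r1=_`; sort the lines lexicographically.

outcome vector order: (thr0.r0,thr0.r1)
|SC outcomes| = 8

thr0.r0=0 thr0.r1=0
thr0.r0=0 thr0.r1=1
thr0.r0=0 thr0.r1=2
thr0.r0=1 thr0.r1=1
thr0.r0=1 thr0.r1=2
thr0.r0=2 thr0.r1=0
thr0.r0=2 thr0.r1=1
thr0.r0=2 thr0.r1=2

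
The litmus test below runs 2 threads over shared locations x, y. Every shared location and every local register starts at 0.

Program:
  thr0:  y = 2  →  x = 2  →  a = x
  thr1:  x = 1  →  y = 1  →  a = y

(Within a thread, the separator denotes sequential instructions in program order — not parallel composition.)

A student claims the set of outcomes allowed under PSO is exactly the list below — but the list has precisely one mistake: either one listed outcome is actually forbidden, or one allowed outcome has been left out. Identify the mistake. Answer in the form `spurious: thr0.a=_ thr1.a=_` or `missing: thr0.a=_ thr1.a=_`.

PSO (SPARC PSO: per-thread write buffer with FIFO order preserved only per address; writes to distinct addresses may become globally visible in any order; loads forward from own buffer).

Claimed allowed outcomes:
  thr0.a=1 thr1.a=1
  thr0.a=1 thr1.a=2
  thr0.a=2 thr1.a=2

missing: thr0.a=2 thr1.a=1

outcome vector order: (thr0.a,thr1.a)
under PSO → (1,1) (1,2) (2,1) (2,2)
PSO∖claimed = {(2,1)}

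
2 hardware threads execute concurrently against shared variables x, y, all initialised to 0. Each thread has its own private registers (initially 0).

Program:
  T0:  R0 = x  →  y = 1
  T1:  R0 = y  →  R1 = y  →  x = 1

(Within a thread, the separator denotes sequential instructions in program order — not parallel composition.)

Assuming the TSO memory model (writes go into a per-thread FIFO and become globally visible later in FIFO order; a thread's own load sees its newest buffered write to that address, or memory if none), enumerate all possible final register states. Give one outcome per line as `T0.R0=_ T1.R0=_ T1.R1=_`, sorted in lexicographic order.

outcome vector order: (T0.R0,T1.R0,T1.R1)
|TSO outcomes| = 4

T0.R0=0 T1.R0=0 T1.R1=0
T0.R0=0 T1.R0=0 T1.R1=1
T0.R0=0 T1.R0=1 T1.R1=1
T0.R0=1 T1.R0=0 T1.R1=0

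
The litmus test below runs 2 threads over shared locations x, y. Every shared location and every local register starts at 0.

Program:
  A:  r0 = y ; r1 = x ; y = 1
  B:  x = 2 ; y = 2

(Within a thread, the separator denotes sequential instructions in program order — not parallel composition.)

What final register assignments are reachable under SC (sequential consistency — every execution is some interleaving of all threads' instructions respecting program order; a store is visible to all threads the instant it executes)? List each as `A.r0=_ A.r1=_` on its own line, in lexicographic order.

A.r0=0 A.r1=0
A.r0=0 A.r1=2
A.r0=2 A.r1=2

outcome vector order: (A.r0,A.r1)
|SC outcomes| = 3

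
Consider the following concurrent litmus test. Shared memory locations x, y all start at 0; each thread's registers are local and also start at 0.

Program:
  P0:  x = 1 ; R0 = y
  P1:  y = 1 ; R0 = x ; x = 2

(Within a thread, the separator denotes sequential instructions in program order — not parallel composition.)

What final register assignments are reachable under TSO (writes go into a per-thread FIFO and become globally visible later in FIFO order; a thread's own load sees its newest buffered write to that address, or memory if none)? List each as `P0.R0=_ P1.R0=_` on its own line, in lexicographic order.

P0.R0=0 P1.R0=0
P0.R0=0 P1.R0=1
P0.R0=1 P1.R0=0
P0.R0=1 P1.R0=1

outcome vector order: (P0.R0,P1.R0)
|TSO outcomes| = 4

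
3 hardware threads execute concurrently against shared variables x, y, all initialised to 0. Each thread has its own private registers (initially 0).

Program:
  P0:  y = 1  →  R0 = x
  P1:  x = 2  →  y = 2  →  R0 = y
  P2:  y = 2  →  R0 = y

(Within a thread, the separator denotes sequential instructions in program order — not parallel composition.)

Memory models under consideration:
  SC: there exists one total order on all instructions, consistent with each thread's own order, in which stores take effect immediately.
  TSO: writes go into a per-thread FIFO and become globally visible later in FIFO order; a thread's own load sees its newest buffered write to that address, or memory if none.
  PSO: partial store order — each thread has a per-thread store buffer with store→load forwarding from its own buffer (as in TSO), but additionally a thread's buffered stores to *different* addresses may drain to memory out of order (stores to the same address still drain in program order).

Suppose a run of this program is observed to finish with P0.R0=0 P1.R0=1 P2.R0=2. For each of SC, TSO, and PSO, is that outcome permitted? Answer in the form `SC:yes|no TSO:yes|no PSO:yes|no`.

outcome vector order: (P0.R0,P1.R0,P2.R0)
SC: 6 outcomes — {(0,2,1) (0,2,2) (2,1,1) (2,1,2) (2,2,1) (2,2,2)}
TSO: 8 outcomes — {(0,1,1) (0,1,2) (0,2,1) (0,2,2) (2,1,1) (2,1,2) (2,2,1) (2,2,2)}
PSO: 8 outcomes — {(0,1,1) (0,1,2) (0,2,1) (0,2,2) (2,1,1) (2,1,2) (2,2,1) (2,2,2)}
target (0,1,2) ∈ {TSO,PSO}

SC:no TSO:yes PSO:yes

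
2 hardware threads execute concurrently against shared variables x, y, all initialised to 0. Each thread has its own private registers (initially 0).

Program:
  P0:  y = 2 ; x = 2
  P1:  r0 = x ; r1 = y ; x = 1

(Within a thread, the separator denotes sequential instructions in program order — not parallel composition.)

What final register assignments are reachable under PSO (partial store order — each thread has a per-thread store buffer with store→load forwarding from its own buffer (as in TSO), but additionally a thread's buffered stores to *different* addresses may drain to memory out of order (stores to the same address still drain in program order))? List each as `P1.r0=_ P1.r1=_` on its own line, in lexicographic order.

outcome vector order: (P1.r0,P1.r1)
|PSO outcomes| = 4

P1.r0=0 P1.r1=0
P1.r0=0 P1.r1=2
P1.r0=2 P1.r1=0
P1.r0=2 P1.r1=2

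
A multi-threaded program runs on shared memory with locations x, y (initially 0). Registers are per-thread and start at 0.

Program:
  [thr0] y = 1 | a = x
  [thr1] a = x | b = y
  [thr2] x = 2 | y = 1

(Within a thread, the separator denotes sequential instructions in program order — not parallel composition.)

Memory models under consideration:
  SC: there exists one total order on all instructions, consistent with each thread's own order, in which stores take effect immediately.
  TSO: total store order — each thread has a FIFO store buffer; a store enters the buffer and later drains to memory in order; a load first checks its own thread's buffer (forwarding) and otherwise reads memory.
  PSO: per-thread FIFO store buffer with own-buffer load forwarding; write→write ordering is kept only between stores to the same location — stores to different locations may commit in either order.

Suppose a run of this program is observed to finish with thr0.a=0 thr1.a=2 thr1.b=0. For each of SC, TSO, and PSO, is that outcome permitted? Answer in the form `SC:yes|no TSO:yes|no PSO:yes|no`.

SC:no TSO:yes PSO:yes

outcome vector order: (thr0.a,thr1.a,thr1.b)
under SC → 0/0/0 0/0/1 0/2/1 2/0/0 2/0/1 2/2/0 2/2/1
under TSO → 0/0/0 0/0/1 0/2/0 0/2/1 2/0/0 2/0/1 2/2/0 2/2/1
under PSO → 0/0/0 0/0/1 0/2/0 0/2/1 2/0/0 2/0/1 2/2/0 2/2/1
target 0/2/0 ∈ {TSO,PSO}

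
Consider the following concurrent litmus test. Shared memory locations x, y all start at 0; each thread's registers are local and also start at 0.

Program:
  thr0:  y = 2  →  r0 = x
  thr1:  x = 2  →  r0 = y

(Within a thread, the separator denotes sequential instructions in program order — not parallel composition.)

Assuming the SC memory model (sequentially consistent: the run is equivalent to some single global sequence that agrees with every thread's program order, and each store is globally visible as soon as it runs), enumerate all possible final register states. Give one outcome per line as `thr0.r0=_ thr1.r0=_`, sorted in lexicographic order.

thr0.r0=0 thr1.r0=2
thr0.r0=2 thr1.r0=0
thr0.r0=2 thr1.r0=2

outcome vector order: (thr0.r0,thr1.r0)
|SC outcomes| = 3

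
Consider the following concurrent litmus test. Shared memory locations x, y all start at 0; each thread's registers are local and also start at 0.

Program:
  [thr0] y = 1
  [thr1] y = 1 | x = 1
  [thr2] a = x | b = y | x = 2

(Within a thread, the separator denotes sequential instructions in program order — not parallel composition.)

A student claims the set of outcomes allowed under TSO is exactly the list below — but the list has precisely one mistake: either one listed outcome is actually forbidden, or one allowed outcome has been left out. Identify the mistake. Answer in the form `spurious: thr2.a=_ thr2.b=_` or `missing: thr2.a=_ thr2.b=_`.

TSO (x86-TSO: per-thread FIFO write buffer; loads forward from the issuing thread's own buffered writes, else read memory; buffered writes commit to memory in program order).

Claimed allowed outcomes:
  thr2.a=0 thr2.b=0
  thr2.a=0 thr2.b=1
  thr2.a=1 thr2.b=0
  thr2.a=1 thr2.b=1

spurious: thr2.a=1 thr2.b=0

outcome vector order: (thr2.a,thr2.b)
under TSO → 00; 01; 11
claimed∖TSO = {10}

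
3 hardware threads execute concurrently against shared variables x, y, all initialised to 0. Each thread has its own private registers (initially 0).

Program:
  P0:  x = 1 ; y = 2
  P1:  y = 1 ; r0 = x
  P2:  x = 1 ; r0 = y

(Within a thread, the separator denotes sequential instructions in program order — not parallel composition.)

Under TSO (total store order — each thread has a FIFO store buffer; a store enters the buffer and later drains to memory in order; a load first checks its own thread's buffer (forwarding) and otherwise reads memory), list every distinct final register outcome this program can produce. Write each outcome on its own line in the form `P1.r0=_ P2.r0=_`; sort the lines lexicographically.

P1.r0=0 P2.r0=0
P1.r0=0 P2.r0=1
P1.r0=0 P2.r0=2
P1.r0=1 P2.r0=0
P1.r0=1 P2.r0=1
P1.r0=1 P2.r0=2

outcome vector order: (P1.r0,P2.r0)
|TSO outcomes| = 6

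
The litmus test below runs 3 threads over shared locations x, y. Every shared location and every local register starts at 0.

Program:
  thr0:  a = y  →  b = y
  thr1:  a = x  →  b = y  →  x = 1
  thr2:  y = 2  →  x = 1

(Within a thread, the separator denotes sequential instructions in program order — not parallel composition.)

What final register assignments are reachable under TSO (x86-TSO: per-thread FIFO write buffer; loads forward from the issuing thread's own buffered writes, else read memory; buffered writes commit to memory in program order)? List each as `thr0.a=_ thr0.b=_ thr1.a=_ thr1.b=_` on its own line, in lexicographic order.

outcome vector order: (thr0.a,thr0.b,thr1.a,thr1.b)
|TSO outcomes| = 9

thr0.a=0 thr0.b=0 thr1.a=0 thr1.b=0
thr0.a=0 thr0.b=0 thr1.a=0 thr1.b=2
thr0.a=0 thr0.b=0 thr1.a=1 thr1.b=2
thr0.a=0 thr0.b=2 thr1.a=0 thr1.b=0
thr0.a=0 thr0.b=2 thr1.a=0 thr1.b=2
thr0.a=0 thr0.b=2 thr1.a=1 thr1.b=2
thr0.a=2 thr0.b=2 thr1.a=0 thr1.b=0
thr0.a=2 thr0.b=2 thr1.a=0 thr1.b=2
thr0.a=2 thr0.b=2 thr1.a=1 thr1.b=2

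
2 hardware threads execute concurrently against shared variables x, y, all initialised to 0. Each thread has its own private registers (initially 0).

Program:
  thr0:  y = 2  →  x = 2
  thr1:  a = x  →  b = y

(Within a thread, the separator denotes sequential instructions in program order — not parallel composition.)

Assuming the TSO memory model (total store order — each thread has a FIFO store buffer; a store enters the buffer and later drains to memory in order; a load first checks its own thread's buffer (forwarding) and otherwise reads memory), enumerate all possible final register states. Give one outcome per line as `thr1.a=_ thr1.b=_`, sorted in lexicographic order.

thr1.a=0 thr1.b=0
thr1.a=0 thr1.b=2
thr1.a=2 thr1.b=2

outcome vector order: (thr1.a,thr1.b)
|TSO outcomes| = 3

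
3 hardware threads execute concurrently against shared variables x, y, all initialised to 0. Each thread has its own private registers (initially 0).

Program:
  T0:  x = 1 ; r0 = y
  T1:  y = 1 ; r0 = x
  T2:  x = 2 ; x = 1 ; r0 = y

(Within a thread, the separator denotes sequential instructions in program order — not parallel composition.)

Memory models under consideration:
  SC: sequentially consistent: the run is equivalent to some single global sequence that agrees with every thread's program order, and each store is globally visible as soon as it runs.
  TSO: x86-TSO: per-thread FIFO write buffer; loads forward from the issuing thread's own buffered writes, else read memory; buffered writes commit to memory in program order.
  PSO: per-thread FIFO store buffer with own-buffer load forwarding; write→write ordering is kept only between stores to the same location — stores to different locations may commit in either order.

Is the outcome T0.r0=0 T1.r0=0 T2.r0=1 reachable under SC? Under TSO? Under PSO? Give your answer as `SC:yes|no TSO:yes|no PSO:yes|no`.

outcome vector order: (T0.r0,T1.r0,T2.r0)
[SC] allowed = {010, 011, 021, 101, 110, 111, 121}
[TSO] allowed = {000, 001, 010, 011, 020, 021, 100, 101, 110, 111, 120, 121}
[PSO] allowed = {000, 001, 010, 011, 020, 021, 100, 101, 110, 111, 120, 121}
target 001 ∈ {TSO,PSO}

SC:no TSO:yes PSO:yes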